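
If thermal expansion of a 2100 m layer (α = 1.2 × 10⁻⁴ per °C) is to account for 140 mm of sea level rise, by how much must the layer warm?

ΔT = Δh/(αH) = 0.14 / (1.2×10⁻⁴ × 2100) ≈ 0.5556 °C

about 0.556 °C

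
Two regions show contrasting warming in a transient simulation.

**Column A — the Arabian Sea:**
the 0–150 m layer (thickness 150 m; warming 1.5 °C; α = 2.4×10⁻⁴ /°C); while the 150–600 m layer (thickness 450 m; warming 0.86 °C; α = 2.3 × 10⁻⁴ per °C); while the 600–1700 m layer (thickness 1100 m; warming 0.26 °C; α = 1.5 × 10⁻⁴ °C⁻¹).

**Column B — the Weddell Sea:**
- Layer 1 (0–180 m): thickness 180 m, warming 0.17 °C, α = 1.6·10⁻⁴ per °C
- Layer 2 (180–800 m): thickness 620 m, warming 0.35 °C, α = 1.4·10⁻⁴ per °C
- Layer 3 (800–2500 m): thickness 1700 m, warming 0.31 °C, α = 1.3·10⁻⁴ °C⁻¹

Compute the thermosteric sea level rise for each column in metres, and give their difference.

A 150 × 2.4×10⁻⁴ × 1.5 = 0.05400 m
A 150–600 m: 2.3×10⁻⁴ × 450 × 0.86 = 0.08901 m
A 1100 × 1.5×10⁻⁴ × 0.26 = 0.04290 m
A total: 0.18591 m
B Layer 1: 180 × 0.17 × 1.6×10⁻⁴ = 0.004896 m
B 180–800 m: 620 × 1.4×10⁻⁴ × 0.35 = 0.03038 m
B 1.3×10⁻⁴ × 1700 × 0.31 = 0.06851 m
B total: 0.103786 m
Difference: 0.18591 − 0.103786 = 0.082124 m

Δh_A ≈ 0.19 m, Δh_B ≈ 0.10 m; difference ≈ 0.082 m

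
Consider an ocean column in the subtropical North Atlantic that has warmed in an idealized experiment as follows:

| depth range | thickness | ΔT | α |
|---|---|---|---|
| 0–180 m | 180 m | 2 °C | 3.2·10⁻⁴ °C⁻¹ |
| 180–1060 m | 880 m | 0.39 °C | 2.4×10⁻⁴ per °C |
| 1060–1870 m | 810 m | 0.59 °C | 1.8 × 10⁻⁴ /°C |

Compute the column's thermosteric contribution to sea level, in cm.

0–180 m: 2 × 180 × 3.2×10⁻⁴ = 0.11520 m
Layer 2: 0.39 × 880 × 2.4×10⁻⁴ = 0.082368 m
0.59 × 1.8×10⁻⁴ × 810 = 0.086022 m
Δh = 0.11520 + 0.082368 + 0.086022 = 0.28359 m ≈ 28.4 cm

about 28.4 cm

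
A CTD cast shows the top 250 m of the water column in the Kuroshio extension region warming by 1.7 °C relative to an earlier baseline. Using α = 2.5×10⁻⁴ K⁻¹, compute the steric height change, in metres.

Δh = αΔT·H = 2.5×10⁻⁴ × 1.7 × 250 = 0.10625 m

Δh ≈ 0.106 m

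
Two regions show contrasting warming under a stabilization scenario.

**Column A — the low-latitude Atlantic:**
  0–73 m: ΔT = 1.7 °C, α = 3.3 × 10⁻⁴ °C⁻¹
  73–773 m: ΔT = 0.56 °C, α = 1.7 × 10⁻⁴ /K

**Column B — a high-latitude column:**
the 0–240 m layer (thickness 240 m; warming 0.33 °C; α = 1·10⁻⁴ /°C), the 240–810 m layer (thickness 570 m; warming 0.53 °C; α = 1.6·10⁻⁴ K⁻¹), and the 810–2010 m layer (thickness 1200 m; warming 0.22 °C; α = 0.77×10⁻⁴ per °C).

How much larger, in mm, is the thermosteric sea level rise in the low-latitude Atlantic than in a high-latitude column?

A Layer 1: 1.7 × 3.3×10⁻⁴ × 73 = 0.040953 m
A Layer 2: 0.56 × 1.7×10⁻⁴ × 700 = 0.06664 m
A total: 0.107593 m
B 240 × 0.33 × 1×10⁻⁴ = 0.00792 m
B 240–810 m: 1.6×10⁻⁴ × 0.53 × 570 = 0.048336 m
B 810–2010 m: 0.77×10⁻⁴ × 1200 × 0.22 = 0.020328 m
B total: 0.076584 m
Difference: 0.107593 − 0.076584 = 0.031009 m

31 mm larger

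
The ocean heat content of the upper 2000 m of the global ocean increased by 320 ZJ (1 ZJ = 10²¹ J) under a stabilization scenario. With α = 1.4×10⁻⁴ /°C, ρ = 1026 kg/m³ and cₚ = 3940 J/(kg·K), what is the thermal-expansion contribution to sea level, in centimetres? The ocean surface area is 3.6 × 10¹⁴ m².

Per unit area: Q = 320×10²¹ / (3.6×10¹⁴) ≈ 8.889×10⁸ J/m²
Δh = αQ/(ρcₚ) = 1.4×10⁻⁴ × 8.889×10⁸ / (1026 × 3940) ≈ 0.030785 m

Δh ≈ 3.08 cm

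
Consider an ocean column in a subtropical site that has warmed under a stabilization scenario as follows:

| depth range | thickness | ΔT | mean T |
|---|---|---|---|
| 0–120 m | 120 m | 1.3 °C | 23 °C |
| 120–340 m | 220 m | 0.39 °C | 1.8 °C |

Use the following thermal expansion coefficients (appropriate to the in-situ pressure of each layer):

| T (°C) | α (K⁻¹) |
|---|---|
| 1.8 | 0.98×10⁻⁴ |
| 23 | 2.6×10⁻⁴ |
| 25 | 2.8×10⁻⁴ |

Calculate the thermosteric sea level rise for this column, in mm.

Layer 1 at 23 °C → α = 2.6×10⁻⁴ K⁻¹
Layer 2 at 1.8 °C → α = 0.98×10⁻⁴ K⁻¹
0–120 m: 120 × 1.3 × 2.6×10⁻⁴ = 0.04056 m
120–340 m: 0.98×10⁻⁴ × 0.39 × 220 = 0.0084084 m
Δh = 0.04056 + 0.0084084 = 0.0489684 m

Δh ≈ 49.0 mm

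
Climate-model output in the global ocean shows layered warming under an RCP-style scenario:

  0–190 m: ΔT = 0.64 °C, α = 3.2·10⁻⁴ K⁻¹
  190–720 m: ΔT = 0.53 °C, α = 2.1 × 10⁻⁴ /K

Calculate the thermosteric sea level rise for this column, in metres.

Δh = 0.0979 m

3.2×10⁻⁴ × 190 × 0.64 = 0.038912 m
Layer 2: 0.53 × 2.1×10⁻⁴ × 530 = 0.058989 m
Δh = 0.038912 + 0.058989 = 0.097901 m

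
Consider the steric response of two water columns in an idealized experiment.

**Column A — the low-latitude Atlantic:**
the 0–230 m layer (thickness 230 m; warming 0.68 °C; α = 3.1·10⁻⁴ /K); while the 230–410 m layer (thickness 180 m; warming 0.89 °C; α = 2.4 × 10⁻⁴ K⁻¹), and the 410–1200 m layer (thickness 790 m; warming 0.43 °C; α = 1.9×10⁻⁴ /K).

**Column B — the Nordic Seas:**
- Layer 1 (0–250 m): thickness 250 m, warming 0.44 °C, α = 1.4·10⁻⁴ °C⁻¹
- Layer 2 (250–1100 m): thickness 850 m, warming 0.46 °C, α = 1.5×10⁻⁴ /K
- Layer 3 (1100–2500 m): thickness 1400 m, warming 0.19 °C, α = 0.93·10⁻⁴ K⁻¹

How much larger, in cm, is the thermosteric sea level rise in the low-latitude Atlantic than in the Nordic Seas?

A Layer 1: 230 × 0.68 × 3.1×10⁻⁴ = 0.048484 m
A Layer 2: 0.89 × 2.4×10⁻⁴ × 180 = 0.038448 m
A 410–1200 m: 790 × 1.9×10⁻⁴ × 0.43 = 0.064543 m
A total: 0.151475 m
B Layer 1: 250 × 1.4×10⁻⁴ × 0.44 = 0.01540 m
B 0.46 × 1.5×10⁻⁴ × 850 = 0.05865 m
B 1100–2500 m: 1400 × 0.93×10⁻⁴ × 0.19 = 0.024738 m
B total: 0.098788 m
Difference: 0.151475 − 0.098788 = 0.052687 m

Δh_A − Δh_B ≈ 5.3 cm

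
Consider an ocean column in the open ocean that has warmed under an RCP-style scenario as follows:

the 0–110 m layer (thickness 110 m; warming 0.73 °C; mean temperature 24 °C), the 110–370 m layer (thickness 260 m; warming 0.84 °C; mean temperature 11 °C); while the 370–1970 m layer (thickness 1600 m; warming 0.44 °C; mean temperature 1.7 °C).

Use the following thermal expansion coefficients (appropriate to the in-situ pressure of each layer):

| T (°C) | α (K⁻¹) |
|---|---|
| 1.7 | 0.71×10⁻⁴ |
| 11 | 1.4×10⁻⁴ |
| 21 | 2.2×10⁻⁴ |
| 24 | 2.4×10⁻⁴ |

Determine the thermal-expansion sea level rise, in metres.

0.10 m of thermosteric rise

Layer 1 at 24 °C → α = 2.4×10⁻⁴ K⁻¹
Layer 2 at 11 °C → α = 1.4×10⁻⁴ K⁻¹
Layer 3 at 1.7 °C → α = 0.71×10⁻⁴ K⁻¹
0–110 m: 110 × 0.73 × 2.4×10⁻⁴ = 0.019272 m
110–370 m: 0.84 × 1.4×10⁻⁴ × 260 = 0.030576 m
Layer 3: 1600 × 0.44 × 0.71×10⁻⁴ = 0.049984 m
Δh = 0.019272 + 0.030576 + 0.049984 = 0.099832 m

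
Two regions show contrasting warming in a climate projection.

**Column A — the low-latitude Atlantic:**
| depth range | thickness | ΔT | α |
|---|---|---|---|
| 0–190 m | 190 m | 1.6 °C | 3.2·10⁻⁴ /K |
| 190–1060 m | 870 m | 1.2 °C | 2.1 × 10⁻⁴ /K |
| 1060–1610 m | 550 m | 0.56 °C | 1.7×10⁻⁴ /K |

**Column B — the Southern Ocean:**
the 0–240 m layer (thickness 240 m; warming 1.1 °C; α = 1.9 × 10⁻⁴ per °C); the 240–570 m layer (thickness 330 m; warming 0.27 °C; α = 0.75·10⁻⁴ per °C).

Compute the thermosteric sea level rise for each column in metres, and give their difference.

A: 0.37 m; B: 0.057 m; difference 0.31 m

A 3.2×10⁻⁴ × 190 × 1.6 = 0.09728 m
A Layer 2: 870 × 2.1×10⁻⁴ × 1.2 = 0.21924 m
A 1060–1610 m: 550 × 0.56 × 1.7×10⁻⁴ = 0.05236 m
A total: 0.36888 m
B 240 × 1.1 × 1.9×10⁻⁴ = 0.05016 m
B 240–570 m: 0.27 × 0.75×10⁻⁴ × 330 = 0.0066825 m
B total: 0.0568425 m
Difference: 0.36888 − 0.0568425 = 0.3120375 m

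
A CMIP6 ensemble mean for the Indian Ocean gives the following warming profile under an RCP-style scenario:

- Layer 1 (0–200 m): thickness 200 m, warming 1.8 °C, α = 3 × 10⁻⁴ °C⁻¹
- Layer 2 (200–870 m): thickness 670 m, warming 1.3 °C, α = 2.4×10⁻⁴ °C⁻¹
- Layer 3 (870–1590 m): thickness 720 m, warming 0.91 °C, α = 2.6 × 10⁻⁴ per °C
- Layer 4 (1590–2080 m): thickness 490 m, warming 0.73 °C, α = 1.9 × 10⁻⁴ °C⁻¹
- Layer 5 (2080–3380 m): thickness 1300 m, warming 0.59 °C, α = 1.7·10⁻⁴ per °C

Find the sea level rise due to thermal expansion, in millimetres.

Layer 1: 3×10⁻⁴ × 200 × 1.8 = 0.10800 m
200–870 m: 670 × 1.3 × 2.4×10⁻⁴ = 0.20904 m
870–1590 m: 720 × 0.91 × 2.6×10⁻⁴ = 0.170352 m
Layer 4: 1.9×10⁻⁴ × 490 × 0.73 = 0.067963 m
2080–3380 m: 0.59 × 1300 × 1.7×10⁻⁴ = 0.13039 m
Δh = 0.10800 + 0.20904 + 0.170352 + 0.067963 + 0.13039 = 0.685745 m

about 686 mm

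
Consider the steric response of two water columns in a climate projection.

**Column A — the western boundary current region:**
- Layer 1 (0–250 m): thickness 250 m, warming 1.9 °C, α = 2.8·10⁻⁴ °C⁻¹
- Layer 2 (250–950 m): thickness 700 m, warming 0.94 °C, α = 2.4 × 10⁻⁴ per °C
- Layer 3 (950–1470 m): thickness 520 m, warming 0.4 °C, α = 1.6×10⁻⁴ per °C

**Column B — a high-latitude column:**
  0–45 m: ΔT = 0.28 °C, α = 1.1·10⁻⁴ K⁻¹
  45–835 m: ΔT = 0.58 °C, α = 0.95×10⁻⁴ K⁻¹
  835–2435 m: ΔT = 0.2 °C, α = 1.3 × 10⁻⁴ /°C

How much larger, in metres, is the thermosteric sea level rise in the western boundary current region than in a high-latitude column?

0.24 m larger

A 0–250 m: 1.9 × 250 × 2.8×10⁻⁴ = 0.13300 m
A 250–950 m: 2.4×10⁻⁴ × 0.94 × 700 = 0.15792 m
A 950–1470 m: 1.6×10⁻⁴ × 0.4 × 520 = 0.03328 m
A total: 0.32420 m
B 1.1×10⁻⁴ × 45 × 0.28 = 0.001386 m
B 0.95×10⁻⁴ × 790 × 0.58 = 0.043529 m
B 835–2435 m: 1600 × 0.2 × 1.3×10⁻⁴ = 0.04160 m
B total: 0.086515 m
Difference: 0.32420 − 0.086515 = 0.237685 m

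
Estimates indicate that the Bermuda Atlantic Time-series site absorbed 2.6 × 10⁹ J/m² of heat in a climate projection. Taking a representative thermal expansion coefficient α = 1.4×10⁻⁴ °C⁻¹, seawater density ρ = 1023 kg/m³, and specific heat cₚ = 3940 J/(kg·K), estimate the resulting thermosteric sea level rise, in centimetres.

Δh = αQ/(ρcₚ) = 1.4×10⁻⁴ × 2.6×10⁹ / (1023 × 3940) ≈ 0.090309 m

9.0 cm of thermosteric rise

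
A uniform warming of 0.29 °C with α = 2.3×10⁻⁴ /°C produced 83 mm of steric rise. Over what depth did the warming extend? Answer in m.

H = Δh/(αΔT) = 0.083 / (2.3×10⁻⁴ × 0.29) ≈ 1244 m

about 1240 m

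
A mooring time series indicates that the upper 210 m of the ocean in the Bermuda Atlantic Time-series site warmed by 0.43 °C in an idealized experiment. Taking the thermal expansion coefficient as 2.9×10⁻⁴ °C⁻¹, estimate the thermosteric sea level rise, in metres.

Δh = αΔT·H = 2.9×10⁻⁴ × 0.43 × 210 = 0.026187 m

0.026 m of thermosteric rise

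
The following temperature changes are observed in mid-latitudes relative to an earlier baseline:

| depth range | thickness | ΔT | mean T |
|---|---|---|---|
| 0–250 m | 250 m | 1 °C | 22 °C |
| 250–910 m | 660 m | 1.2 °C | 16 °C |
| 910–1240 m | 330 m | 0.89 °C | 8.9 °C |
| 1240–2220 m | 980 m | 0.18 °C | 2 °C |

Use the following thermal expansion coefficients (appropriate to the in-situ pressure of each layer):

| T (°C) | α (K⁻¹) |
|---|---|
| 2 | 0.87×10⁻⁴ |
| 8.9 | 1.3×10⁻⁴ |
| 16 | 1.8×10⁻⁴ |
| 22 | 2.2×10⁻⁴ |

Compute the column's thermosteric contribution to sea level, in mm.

Layer 1 at 22 °C → α = 2.2×10⁻⁴ K⁻¹
Layer 2 at 16 °C → α = 1.8×10⁻⁴ K⁻¹
Layer 3 at 8.9 °C → α = 1.3×10⁻⁴ K⁻¹
Layer 4 at 2 °C → α = 0.87×10⁻⁴ K⁻¹
250 × 2.2×10⁻⁴ × 1 = 0.05500 m
1.2 × 660 × 1.8×10⁻⁴ = 0.14256 m
Layer 3: 330 × 0.89 × 1.3×10⁻⁴ = 0.038181 m
980 × 0.87×10⁻⁴ × 0.18 = 0.0153468 m
Δh = 0.05500 + 0.14256 + 0.038181 + 0.0153468 = 0.2510878 m ≈ 250 mm

250 mm of thermosteric rise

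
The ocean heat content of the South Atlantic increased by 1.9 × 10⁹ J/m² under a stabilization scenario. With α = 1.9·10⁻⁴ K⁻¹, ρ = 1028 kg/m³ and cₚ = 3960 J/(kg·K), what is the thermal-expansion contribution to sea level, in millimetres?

Δh = 88.7 mm

Δh = αQ/(ρcₚ) = 1.9×10⁻⁴ × 1.9×10⁹ / (1028 × 3960) ≈ 0.088679 m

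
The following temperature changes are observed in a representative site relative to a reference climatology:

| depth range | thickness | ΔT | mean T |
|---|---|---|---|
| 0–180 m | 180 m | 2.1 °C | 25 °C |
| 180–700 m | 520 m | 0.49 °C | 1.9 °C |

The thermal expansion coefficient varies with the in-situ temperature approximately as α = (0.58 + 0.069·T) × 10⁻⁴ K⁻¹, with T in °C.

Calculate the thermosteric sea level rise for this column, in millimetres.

about 105 mm

Layer 1: α = (0.58 + 0.069×25)×10⁻⁴ = 2.305×10⁻⁴ K⁻¹
Layer 2: α = (0.58 + 0.069×1.9)×10⁻⁴ = 0.7111×10⁻⁴ K⁻¹
0–180 m: 2.1 × 2.305×10⁻⁴ × 180 = 0.087129 m
Layer 2: 520 × 0.7111×10⁻⁴ × 0.49 = 0.018118828 m
Δh = 0.087129 + 0.018118828 = 0.105247828 m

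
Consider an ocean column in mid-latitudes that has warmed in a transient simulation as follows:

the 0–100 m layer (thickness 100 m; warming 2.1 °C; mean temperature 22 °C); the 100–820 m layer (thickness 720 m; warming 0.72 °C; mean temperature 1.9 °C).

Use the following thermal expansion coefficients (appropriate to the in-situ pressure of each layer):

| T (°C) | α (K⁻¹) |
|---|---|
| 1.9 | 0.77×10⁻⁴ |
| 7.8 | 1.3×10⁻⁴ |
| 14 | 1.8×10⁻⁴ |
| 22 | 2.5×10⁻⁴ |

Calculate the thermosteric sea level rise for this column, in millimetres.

Layer 1 at 22 °C → α = 2.5×10⁻⁴ K⁻¹
Layer 2 at 1.9 °C → α = 0.77×10⁻⁴ K⁻¹
0–100 m: 2.1 × 100 × 2.5×10⁻⁴ = 0.05250 m
Layer 2: 0.77×10⁻⁴ × 0.72 × 720 = 0.0399168 m
Δh = 0.05250 + 0.0399168 = 0.0924168 m ≈ 92 mm

92 mm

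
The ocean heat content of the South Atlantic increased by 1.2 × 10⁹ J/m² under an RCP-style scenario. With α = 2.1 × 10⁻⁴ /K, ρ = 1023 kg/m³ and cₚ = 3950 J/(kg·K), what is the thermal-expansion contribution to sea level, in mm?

62.4 mm

Δh = αQ/(ρcₚ) = 2.1×10⁻⁴ × 1.2×10⁹ / (1023 × 3950) ≈ 0.062363 m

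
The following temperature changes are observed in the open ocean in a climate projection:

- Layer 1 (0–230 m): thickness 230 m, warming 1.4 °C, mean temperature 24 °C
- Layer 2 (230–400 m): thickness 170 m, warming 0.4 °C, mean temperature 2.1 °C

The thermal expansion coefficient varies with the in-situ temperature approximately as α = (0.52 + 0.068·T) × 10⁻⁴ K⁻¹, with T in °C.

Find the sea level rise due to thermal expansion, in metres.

Layer 1: α = (0.52 + 0.068×24)×10⁻⁴ = 2.152×10⁻⁴ K⁻¹
Layer 2: α = (0.52 + 0.068×2.1)×10⁻⁴ = 0.6628×10⁻⁴ K⁻¹
0–230 m: 230 × 2.152×10⁻⁴ × 1.4 = 0.0692944 m
230–400 m: 0.4 × 0.6628×10⁻⁴ × 170 = 0.00450704 m
Δh = 0.0692944 + 0.00450704 = 0.07380144 m ≈ 0.074 m

about 0.074 m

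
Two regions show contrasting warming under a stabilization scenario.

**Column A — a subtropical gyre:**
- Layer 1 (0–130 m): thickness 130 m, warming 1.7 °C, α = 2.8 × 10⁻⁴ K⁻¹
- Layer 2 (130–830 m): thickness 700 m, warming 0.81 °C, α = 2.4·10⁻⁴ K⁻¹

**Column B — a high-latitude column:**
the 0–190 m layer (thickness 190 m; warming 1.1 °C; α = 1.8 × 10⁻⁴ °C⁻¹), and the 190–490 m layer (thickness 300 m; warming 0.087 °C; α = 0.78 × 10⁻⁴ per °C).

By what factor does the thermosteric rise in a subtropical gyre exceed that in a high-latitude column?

A 130 × 2.8×10⁻⁴ × 1.7 = 0.06188 m
A Layer 2: 2.4×10⁻⁴ × 700 × 0.81 = 0.13608 m
A total: 0.19796 m
B Layer 1: 190 × 1.8×10⁻⁴ × 1.1 = 0.03762 m
B Layer 2: 0.087 × 0.78×10⁻⁴ × 300 = 0.0020358 m
B total: 0.0396558 m
Ratio: 0.19796 / 0.0396558 ≈ 4.992

≈ 5.0×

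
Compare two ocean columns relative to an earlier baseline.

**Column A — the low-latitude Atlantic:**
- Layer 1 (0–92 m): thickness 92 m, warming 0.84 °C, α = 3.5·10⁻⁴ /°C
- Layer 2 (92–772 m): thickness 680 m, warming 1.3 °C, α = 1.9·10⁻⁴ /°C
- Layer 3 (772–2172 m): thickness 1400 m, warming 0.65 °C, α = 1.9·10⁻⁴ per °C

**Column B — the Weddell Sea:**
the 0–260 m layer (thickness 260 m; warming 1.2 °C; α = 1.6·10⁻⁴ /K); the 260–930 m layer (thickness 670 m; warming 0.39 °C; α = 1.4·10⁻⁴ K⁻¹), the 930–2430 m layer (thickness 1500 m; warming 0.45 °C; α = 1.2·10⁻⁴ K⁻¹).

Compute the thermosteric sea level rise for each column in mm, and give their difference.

A 0–92 m: 3.5×10⁻⁴ × 0.84 × 92 = 0.027048 m
A 1.9×10⁻⁴ × 1.3 × 680 = 0.16796 m
A Layer 3: 0.65 × 1.9×10⁻⁴ × 1400 = 0.17290 m
A total: 0.367908 m
B 0–260 m: 1.6×10⁻⁴ × 260 × 1.2 = 0.04992 m
B 260–930 m: 670 × 1.4×10⁻⁴ × 0.39 = 0.036582 m
B 1500 × 0.45 × 1.2×10⁻⁴ = 0.08100 m
B total: 0.167502 m
Difference: 0.367908 − 0.167502 = 0.200406 m

A: 370 mm; B: 170 mm; difference 200 mm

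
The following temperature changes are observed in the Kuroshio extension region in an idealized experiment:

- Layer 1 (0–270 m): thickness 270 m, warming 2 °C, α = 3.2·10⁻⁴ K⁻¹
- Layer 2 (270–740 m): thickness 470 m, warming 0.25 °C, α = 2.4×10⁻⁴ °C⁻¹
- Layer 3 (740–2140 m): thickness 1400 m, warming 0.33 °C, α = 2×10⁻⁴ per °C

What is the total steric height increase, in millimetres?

0–270 m: 2 × 3.2×10⁻⁴ × 270 = 0.17280 m
Layer 2: 0.25 × 2.4×10⁻⁴ × 470 = 0.02820 m
1400 × 2×10⁻⁴ × 0.33 = 0.09240 m
Δh = 0.17280 + 0.02820 + 0.09240 = 0.29340 m ≈ 290 mm

Δh = 290 mm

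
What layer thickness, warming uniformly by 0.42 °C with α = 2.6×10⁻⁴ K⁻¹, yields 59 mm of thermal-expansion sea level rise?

H = Δh/(αΔT) = 0.059 / (2.6×10⁻⁴ × 0.42) ≈ 540.3 m

540 m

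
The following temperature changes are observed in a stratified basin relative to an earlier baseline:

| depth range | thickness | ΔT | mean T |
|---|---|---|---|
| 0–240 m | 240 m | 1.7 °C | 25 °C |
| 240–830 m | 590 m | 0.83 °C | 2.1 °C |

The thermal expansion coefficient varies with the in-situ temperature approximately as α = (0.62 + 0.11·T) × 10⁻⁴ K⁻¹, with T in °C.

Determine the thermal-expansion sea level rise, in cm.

Layer 1: α = (0.62 + 0.11×25)×10⁻⁴ = 3.37×10⁻⁴ K⁻¹
Layer 2: α = (0.62 + 0.11×2.1)×10⁻⁴ = 0.851×10⁻⁴ K⁻¹
0–240 m: 240 × 3.37×10⁻⁴ × 1.7 = 0.137496 m
240–830 m: 0.83 × 0.851×10⁻⁴ × 590 = 0.04167347 m
Δh = 0.137496 + 0.04167347 = 0.17916947 m ≈ 17.9 cm

about 17.9 cm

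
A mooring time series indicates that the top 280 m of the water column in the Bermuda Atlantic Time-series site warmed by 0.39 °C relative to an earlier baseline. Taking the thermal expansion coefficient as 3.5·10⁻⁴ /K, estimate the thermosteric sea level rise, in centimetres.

Δh = αΔT·H = 3.5×10⁻⁴ × 0.39 × 280 = 0.03822 m

about 3.82 cm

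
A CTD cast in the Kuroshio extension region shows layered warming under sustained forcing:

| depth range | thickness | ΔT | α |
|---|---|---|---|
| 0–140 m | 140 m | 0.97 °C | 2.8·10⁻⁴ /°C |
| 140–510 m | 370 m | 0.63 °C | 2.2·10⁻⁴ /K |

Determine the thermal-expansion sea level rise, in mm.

Δh = 89.3 mm

140 × 2.8×10⁻⁴ × 0.97 = 0.038024 m
Layer 2: 370 × 2.2×10⁻⁴ × 0.63 = 0.051282 m
Δh = 0.038024 + 0.051282 = 0.089306 m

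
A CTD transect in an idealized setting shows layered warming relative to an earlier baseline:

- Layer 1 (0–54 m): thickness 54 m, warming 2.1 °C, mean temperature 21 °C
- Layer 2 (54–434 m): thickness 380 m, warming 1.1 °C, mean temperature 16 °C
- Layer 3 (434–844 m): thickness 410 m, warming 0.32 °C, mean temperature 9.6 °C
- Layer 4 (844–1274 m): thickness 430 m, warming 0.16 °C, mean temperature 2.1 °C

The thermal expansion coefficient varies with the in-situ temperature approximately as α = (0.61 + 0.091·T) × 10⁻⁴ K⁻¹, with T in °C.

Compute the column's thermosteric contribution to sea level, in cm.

14 cm of thermosteric rise

Layer 1: α = (0.61 + 0.091×21)×10⁻⁴ = 2.521×10⁻⁴ K⁻¹
Layer 2: α = (0.61 + 0.091×16)×10⁻⁴ = 2.066×10⁻⁴ K⁻¹
Layer 3: α = (0.61 + 0.091×9.6)×10⁻⁴ = 1.4836×10⁻⁴ K⁻¹
Layer 4: α = (0.61 + 0.091×2.1)×10⁻⁴ = 0.8011×10⁻⁴ K⁻¹
2.521×10⁻⁴ × 2.1 × 54 = 0.02858814 m
54–434 m: 1.1 × 2.066×10⁻⁴ × 380 = 0.0863588 m
1.4836×10⁻⁴ × 0.32 × 410 = 0.019464832 m
Layer 4: 0.16 × 0.8011×10⁻⁴ × 430 = 0.005511568 m
Δh = 0.02858814 + 0.0863588 + 0.019464832 + 0.005511568 = 0.13992334 m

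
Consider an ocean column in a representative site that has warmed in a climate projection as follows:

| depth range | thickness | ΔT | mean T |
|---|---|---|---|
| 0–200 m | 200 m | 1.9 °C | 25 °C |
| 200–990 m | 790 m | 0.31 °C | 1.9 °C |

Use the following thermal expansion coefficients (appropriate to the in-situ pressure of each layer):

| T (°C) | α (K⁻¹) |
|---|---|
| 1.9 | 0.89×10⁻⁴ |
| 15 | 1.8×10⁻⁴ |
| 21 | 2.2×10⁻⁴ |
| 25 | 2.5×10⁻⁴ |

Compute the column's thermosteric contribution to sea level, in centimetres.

11.7 cm

Layer 1 at 25 °C → α = 2.5×10⁻⁴ K⁻¹
Layer 2 at 1.9 °C → α = 0.89×10⁻⁴ K⁻¹
Layer 1: 1.9 × 200 × 2.5×10⁻⁴ = 0.09500 m
790 × 0.89×10⁻⁴ × 0.31 = 0.0217961 m
Δh = 0.09500 + 0.0217961 = 0.1167961 m ≈ 11.7 cm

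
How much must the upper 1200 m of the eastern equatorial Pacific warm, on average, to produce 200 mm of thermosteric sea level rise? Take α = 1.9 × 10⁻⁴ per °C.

ΔT ≈ 0.877 °C

ΔT = Δh/(αH) = 0.2 / (1.9×10⁻⁴ × 1200) ≈ 0.8772 °C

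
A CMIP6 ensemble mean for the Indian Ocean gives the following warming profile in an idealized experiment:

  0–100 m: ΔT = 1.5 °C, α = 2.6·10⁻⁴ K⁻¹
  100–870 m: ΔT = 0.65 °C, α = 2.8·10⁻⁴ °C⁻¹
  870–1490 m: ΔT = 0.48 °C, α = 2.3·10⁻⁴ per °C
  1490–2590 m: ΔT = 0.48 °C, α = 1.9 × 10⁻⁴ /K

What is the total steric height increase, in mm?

348 mm

Layer 1: 100 × 2.6×10⁻⁴ × 1.5 = 0.03900 m
Layer 2: 0.65 × 770 × 2.8×10⁻⁴ = 0.14014 m
Layer 3: 620 × 2.3×10⁻⁴ × 0.48 = 0.068448 m
Layer 4: 1100 × 1.9×10⁻⁴ × 0.48 = 0.10032 m
Δh = 0.03900 + 0.14014 + 0.068448 + 0.10032 = 0.347908 m ≈ 348 mm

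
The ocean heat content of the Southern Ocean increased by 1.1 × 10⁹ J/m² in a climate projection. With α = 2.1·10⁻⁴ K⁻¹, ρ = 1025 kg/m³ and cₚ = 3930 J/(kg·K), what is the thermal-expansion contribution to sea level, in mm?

Δh = αQ/(ρcₚ) = 2.1×10⁻⁴ × 1.1×10⁹ / (1025 × 3930) ≈ 0.057345 m

Δh ≈ 57 mm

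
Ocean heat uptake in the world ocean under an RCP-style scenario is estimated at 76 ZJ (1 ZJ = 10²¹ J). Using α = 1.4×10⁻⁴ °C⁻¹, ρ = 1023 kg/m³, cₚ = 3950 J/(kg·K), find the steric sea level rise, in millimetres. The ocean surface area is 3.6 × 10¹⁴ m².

Δh ≈ 7.31 mm

Per unit area: Q = 76×10²¹ / (3.6×10¹⁴) ≈ 2.111×10⁸ J/m²
Δh = αQ/(ρcₚ) = 1.4×10⁻⁴ × 2.111×10⁸ / (1023 × 3950) ≈ 0.0073138 m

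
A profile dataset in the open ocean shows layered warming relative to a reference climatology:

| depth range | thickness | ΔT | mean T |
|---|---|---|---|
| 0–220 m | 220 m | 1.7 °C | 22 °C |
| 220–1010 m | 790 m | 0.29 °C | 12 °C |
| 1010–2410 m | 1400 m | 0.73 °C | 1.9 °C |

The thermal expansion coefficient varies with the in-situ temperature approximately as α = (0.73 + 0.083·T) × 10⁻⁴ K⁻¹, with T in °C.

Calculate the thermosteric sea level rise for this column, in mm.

226 mm of thermosteric rise

Layer 1: α = (0.73 + 0.083×22)×10⁻⁴ = 2.556×10⁻⁴ K⁻¹
Layer 2: α = (0.73 + 0.083×12)×10⁻⁴ = 1.726×10⁻⁴ K⁻¹
Layer 3: α = (0.73 + 0.083×1.9)×10⁻⁴ = 0.8877×10⁻⁴ K⁻¹
0–220 m: 1.7 × 2.556×10⁻⁴ × 220 = 0.0955944 m
Layer 2: 0.29 × 790 × 1.726×10⁻⁴ = 0.03954266 m
1400 × 0.8877×10⁻⁴ × 0.73 = 0.09072294 m
Δh = 0.0955944 + 0.03954266 + 0.09072294 = 0.22586 m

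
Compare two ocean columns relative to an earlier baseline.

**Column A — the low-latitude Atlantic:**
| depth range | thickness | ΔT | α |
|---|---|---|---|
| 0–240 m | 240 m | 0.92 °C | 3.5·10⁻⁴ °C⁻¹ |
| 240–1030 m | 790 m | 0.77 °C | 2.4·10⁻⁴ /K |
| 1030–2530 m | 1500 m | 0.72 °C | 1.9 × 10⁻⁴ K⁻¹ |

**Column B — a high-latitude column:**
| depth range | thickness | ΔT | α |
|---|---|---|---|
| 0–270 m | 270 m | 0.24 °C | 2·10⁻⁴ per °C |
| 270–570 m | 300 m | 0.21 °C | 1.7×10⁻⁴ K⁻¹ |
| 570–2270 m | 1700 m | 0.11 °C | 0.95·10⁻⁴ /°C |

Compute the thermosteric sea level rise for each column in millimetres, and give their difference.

A 0–240 m: 3.5×10⁻⁴ × 240 × 0.92 = 0.07728 m
A 240–1030 m: 790 × 2.4×10⁻⁴ × 0.77 = 0.145992 m
A 1500 × 1.9×10⁻⁴ × 0.72 = 0.20520 m
A total: 0.428472 m
B 270 × 0.24 × 2×10⁻⁴ = 0.01296 m
B Layer 2: 300 × 0.21 × 1.7×10⁻⁴ = 0.01071 m
B 0.11 × 1700 × 0.95×10⁻⁴ = 0.017765 m
B total: 0.041435 m
Difference: 0.428472 − 0.041435 = 0.387037 m

A: 428 mm; B: 41.4 mm; difference 387 mm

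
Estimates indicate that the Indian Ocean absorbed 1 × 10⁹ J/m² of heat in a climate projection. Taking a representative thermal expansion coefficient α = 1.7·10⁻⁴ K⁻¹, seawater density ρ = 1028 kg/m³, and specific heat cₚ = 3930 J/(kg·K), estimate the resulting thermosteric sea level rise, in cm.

Δh = αQ/(ρcₚ) = 1.7×10⁻⁴ × 1×10⁹ / (1028 × 3930) ≈ 0.042079 m

4.21 cm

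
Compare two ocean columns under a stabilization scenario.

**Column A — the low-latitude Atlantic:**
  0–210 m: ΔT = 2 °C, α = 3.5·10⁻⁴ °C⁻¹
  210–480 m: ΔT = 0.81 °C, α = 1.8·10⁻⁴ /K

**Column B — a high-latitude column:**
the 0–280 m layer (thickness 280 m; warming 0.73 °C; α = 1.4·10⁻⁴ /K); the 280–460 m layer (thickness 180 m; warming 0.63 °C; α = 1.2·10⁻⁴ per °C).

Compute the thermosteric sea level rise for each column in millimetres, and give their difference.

A Layer 1: 210 × 2 × 3.5×10⁻⁴ = 0.14700 m
A 210–480 m: 1.8×10⁻⁴ × 270 × 0.81 = 0.039366 m
A total: 0.186366 m
B 0–280 m: 280 × 0.73 × 1.4×10⁻⁴ = 0.028616 m
B 1.2×10⁻⁴ × 180 × 0.63 = 0.013608 m
B total: 0.042224 m
Difference: 0.186366 − 0.042224 = 0.144142 m

A: 190 mm; B: 42 mm; difference 140 mm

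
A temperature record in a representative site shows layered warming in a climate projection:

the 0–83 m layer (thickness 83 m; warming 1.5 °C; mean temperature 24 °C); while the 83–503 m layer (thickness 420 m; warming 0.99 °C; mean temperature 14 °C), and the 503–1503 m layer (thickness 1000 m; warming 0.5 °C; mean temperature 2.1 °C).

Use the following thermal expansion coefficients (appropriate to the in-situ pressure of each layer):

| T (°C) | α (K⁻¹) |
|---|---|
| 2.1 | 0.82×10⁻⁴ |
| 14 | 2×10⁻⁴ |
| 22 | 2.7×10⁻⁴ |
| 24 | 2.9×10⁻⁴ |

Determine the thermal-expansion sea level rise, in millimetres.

about 160 mm

Layer 1 at 24 °C → α = 2.9×10⁻⁴ K⁻¹
Layer 2 at 14 °C → α = 2×10⁻⁴ K⁻¹
Layer 3 at 2.1 °C → α = 0.82×10⁻⁴ K⁻¹
0–83 m: 2.9×10⁻⁴ × 1.5 × 83 = 0.036105 m
0.99 × 2×10⁻⁴ × 420 = 0.08316 m
Layer 3: 0.82×10⁻⁴ × 0.5 × 1000 = 0.04100 m
Δh = 0.036105 + 0.08316 + 0.04100 = 0.160265 m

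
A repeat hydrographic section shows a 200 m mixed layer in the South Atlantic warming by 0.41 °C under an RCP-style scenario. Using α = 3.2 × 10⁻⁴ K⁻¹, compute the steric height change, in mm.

Δh = 26.2 mm

Δh = αΔT·H = 3.2×10⁻⁴ × 0.41 × 200 = 0.02624 m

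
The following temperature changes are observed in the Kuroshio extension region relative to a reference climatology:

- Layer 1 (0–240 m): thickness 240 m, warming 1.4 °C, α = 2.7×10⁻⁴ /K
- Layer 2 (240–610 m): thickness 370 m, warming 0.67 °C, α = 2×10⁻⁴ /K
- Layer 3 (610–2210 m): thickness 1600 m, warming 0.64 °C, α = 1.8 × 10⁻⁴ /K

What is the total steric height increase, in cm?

240 × 1.4 × 2.7×10⁻⁴ = 0.09072 m
Layer 2: 0.67 × 2×10⁻⁴ × 370 = 0.04958 m
610–2210 m: 1.8×10⁻⁴ × 0.64 × 1600 = 0.18432 m
Δh = 0.09072 + 0.04958 + 0.18432 = 0.32462 m ≈ 32.5 cm

Δh ≈ 32.5 cm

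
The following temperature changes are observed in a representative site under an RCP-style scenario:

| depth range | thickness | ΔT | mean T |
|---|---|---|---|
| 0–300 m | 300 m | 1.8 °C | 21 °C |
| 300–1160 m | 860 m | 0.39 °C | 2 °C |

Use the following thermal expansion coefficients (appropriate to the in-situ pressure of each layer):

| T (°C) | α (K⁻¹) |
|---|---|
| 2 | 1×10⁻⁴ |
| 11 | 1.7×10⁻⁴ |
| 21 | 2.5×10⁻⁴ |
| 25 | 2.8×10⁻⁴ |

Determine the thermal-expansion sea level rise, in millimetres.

Δh ≈ 170 mm

Layer 1 at 21 °C → α = 2.5×10⁻⁴ K⁻¹
Layer 2 at 2 °C → α = 1×10⁻⁴ K⁻¹
Layer 1: 300 × 1.8 × 2.5×10⁻⁴ = 0.13500 m
300–1160 m: 860 × 1×10⁻⁴ × 0.39 = 0.03354 m
Δh = 0.13500 + 0.03354 = 0.16854 m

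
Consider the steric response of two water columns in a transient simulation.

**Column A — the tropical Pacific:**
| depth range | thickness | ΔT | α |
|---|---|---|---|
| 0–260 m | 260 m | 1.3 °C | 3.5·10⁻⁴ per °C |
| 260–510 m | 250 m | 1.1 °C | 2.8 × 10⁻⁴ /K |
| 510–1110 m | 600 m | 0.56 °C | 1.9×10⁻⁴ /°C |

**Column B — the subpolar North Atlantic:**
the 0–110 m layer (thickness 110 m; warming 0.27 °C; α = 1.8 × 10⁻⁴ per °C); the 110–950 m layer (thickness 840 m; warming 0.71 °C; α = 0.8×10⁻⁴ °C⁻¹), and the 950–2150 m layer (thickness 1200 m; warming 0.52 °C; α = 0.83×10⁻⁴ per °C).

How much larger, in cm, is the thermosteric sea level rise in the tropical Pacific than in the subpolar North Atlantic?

15 cm

A Layer 1: 1.3 × 260 × 3.5×10⁻⁴ = 0.11830 m
A 1.1 × 250 × 2.8×10⁻⁴ = 0.07700 m
A 510–1110 m: 1.9×10⁻⁴ × 0.56 × 600 = 0.06384 m
A total: 0.25914 m
B 0–110 m: 1.8×10⁻⁴ × 110 × 0.27 = 0.005346 m
B 110–950 m: 0.71 × 840 × 0.8×10⁻⁴ = 0.047712 m
B 950–2150 m: 1200 × 0.52 × 0.83×10⁻⁴ = 0.051792 m
B total: 0.10485 m
Difference: 0.25914 − 0.10485 = 0.15429 m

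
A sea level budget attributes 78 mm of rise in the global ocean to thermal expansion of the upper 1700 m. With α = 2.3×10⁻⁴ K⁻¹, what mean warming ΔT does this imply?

0.20 °C

ΔT = Δh/(αH) = 0.078 / (2.3×10⁻⁴ × 1700) ≈ 0.1995 °C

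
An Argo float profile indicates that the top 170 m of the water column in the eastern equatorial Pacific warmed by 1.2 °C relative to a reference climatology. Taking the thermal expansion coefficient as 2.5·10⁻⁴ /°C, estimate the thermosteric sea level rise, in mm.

51 mm of thermosteric rise

Δh = αΔT·H = 2.5×10⁻⁴ × 1.2 × 170 = 0.05100 m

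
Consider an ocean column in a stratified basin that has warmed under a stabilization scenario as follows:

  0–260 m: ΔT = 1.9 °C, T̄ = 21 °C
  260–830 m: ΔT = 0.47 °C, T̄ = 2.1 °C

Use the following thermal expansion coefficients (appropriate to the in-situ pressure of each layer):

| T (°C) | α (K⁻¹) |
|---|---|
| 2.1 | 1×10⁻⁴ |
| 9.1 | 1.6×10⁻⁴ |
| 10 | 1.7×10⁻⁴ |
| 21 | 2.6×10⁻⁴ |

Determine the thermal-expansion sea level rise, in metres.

0.155 m of thermosteric rise

Layer 1 at 21 °C → α = 2.6×10⁻⁴ K⁻¹
Layer 2 at 2.1 °C → α = 1×10⁻⁴ K⁻¹
Layer 1: 260 × 1.9 × 2.6×10⁻⁴ = 0.12844 m
260–830 m: 0.47 × 1×10⁻⁴ × 570 = 0.02679 m
Δh = 0.12844 + 0.02679 = 0.15523 m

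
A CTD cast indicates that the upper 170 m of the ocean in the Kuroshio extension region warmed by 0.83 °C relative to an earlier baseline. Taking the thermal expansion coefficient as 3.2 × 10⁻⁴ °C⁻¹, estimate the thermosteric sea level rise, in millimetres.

Δh = αΔT·H = 3.2×10⁻⁴ × 0.83 × 170 = 0.045152 m

45.2 mm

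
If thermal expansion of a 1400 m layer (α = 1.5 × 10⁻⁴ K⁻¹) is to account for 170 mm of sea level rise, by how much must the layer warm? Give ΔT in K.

about 0.810 K

ΔT = Δh/(αH) = 0.17 / (1.5×10⁻⁴ × 1400) ≈ 0.8095 K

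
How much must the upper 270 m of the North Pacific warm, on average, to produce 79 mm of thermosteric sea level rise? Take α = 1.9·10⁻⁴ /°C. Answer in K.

about 1.54 K

ΔT = Δh/(αH) = 0.079 / (1.9×10⁻⁴ × 270) ≈ 1.540 K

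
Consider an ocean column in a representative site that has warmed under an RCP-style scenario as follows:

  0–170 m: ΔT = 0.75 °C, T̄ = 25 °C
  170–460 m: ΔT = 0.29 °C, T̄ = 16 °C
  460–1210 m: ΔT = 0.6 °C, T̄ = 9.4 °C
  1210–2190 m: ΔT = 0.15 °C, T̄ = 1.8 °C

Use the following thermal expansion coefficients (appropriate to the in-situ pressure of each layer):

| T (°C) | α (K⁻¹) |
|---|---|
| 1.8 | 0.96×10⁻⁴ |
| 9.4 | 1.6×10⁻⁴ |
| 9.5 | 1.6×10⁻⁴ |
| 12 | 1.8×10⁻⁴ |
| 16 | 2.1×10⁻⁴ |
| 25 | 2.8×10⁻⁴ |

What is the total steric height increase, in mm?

about 139 mm

Layer 1 at 25 °C → α = 2.8×10⁻⁴ K⁻¹
Layer 2 at 16 °C → α = 2.1×10⁻⁴ K⁻¹
Layer 3 at 9.4 °C → α = 1.6×10⁻⁴ K⁻¹
Layer 4 at 1.8 °C → α = 0.96×10⁻⁴ K⁻¹
0.75 × 2.8×10⁻⁴ × 170 = 0.03570 m
170–460 m: 290 × 0.29 × 2.1×10⁻⁴ = 0.017661 m
460–1210 m: 1.6×10⁻⁴ × 750 × 0.6 = 0.07200 m
Layer 4: 0.15 × 0.96×10⁻⁴ × 980 = 0.014112 m
Δh = 0.03570 + 0.017661 + 0.07200 + 0.014112 = 0.139473 m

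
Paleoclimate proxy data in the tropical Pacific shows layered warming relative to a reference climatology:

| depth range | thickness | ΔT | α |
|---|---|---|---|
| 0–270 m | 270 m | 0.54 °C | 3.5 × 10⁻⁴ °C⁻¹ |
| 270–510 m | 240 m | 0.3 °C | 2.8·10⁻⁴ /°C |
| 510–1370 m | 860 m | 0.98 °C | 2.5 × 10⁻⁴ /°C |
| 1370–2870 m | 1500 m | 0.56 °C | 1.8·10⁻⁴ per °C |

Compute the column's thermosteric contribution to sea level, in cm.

3.5×10⁻⁴ × 0.54 × 270 = 0.05103 m
240 × 0.3 × 2.8×10⁻⁴ = 0.02016 m
510–1370 m: 860 × 0.98 × 2.5×10⁻⁴ = 0.21070 m
Layer 4: 1500 × 1.8×10⁻⁴ × 0.56 = 0.15120 m
Δh = 0.05103 + 0.02016 + 0.21070 + 0.15120 = 0.43309 m

Δh = 43.3 cm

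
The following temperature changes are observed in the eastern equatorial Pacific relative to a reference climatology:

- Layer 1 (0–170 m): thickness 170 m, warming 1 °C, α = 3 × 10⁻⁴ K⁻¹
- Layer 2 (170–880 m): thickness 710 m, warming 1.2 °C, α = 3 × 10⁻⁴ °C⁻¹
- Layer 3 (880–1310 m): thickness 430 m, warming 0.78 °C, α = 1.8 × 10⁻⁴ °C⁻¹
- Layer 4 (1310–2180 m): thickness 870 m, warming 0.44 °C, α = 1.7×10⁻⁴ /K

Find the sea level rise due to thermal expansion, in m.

about 0.43 m

Layer 1: 1 × 170 × 3×10⁻⁴ = 0.05100 m
170–880 m: 3×10⁻⁴ × 710 × 1.2 = 0.25560 m
Layer 3: 430 × 1.8×10⁻⁴ × 0.78 = 0.060372 m
Layer 4: 0.44 × 870 × 1.7×10⁻⁴ = 0.065076 m
Δh = 0.05100 + 0.25560 + 0.060372 + 0.065076 = 0.432048 m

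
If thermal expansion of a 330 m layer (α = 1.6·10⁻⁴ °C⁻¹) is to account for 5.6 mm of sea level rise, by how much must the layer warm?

0.11 °C

ΔT = Δh/(αH) = 0.0056 / (1.6×10⁻⁴ × 330) ≈ 0.1061 °C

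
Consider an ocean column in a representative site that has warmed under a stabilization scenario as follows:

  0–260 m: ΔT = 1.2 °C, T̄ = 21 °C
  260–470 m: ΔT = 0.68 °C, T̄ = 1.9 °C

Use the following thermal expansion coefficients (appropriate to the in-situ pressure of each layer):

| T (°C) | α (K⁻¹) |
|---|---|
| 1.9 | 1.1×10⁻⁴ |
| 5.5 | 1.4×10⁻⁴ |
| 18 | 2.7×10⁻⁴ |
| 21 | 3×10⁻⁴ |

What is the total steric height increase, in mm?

Δh ≈ 109 mm

Layer 1 at 21 °C → α = 3×10⁻⁴ K⁻¹
Layer 2 at 1.9 °C → α = 1.1×10⁻⁴ K⁻¹
1.2 × 3×10⁻⁴ × 260 = 0.09360 m
210 × 0.68 × 1.1×10⁻⁴ = 0.015708 m
Δh = 0.09360 + 0.015708 = 0.109308 m ≈ 109 mm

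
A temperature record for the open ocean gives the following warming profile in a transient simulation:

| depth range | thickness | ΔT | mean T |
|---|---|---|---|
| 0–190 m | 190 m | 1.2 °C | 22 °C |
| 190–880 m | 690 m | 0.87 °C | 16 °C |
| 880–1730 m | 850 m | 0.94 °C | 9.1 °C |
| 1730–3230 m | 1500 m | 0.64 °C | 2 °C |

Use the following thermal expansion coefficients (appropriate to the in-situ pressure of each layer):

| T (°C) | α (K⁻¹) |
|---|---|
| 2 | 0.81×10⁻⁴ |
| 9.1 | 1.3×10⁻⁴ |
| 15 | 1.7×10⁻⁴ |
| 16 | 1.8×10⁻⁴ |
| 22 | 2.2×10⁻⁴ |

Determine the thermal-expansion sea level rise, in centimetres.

Layer 1 at 22 °C → α = 2.2×10⁻⁴ K⁻¹
Layer 2 at 16 °C → α = 1.8×10⁻⁴ K⁻¹
Layer 3 at 9.1 °C → α = 1.3×10⁻⁴ K⁻¹
Layer 4 at 2 °C → α = 0.81×10⁻⁴ K⁻¹
0–190 m: 2.2×10⁻⁴ × 1.2 × 190 = 0.05016 m
Layer 2: 1.8×10⁻⁴ × 690 × 0.87 = 0.108054 m
880–1730 m: 1.3×10⁻⁴ × 850 × 0.94 = 0.10387 m
Layer 4: 0.81×10⁻⁴ × 1500 × 0.64 = 0.07776 m
Δh = 0.05016 + 0.108054 + 0.10387 + 0.07776 = 0.339844 m

34 cm of thermosteric rise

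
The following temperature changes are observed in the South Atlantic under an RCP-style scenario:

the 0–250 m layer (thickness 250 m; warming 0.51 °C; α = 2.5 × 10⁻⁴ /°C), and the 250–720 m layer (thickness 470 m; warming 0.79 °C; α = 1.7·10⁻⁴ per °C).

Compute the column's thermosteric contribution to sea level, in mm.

about 95 mm

Layer 1: 0.51 × 250 × 2.5×10⁻⁴ = 0.031875 m
0.79 × 470 × 1.7×10⁻⁴ = 0.063121 m
Δh = 0.031875 + 0.063121 = 0.094996 m ≈ 95 mm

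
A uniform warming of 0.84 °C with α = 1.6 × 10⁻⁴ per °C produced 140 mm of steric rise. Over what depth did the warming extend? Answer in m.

H ≈ 1000 m

H = Δh/(αΔT) = 0.14 / (1.6×10⁻⁴ × 0.84) ≈ 1042 m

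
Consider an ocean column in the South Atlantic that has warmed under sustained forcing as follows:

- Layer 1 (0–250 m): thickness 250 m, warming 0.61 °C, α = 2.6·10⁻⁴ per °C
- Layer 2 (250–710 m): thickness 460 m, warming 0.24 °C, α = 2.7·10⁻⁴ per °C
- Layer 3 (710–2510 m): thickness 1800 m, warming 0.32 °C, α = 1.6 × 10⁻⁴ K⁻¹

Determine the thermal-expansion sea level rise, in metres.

0.162 m

Layer 1: 0.61 × 2.6×10⁻⁴ × 250 = 0.03965 m
Layer 2: 460 × 0.24 × 2.7×10⁻⁴ = 0.029808 m
710–2510 m: 1800 × 0.32 × 1.6×10⁻⁴ = 0.09216 m
Δh = 0.03965 + 0.029808 + 0.09216 = 0.161618 m ≈ 0.162 m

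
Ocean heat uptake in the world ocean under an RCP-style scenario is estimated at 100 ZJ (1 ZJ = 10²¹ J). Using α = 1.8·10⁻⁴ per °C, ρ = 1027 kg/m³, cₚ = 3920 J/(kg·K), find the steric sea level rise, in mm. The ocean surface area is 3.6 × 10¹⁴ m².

Δh ≈ 12.4 mm

Per unit area: Q = 100×10²¹ / (3.6×10¹⁴) ≈ 2.778×10⁸ J/m²
Δh = αQ/(ρcₚ) = 1.8×10⁻⁴ × 2.778×10⁸ / (1027 × 3920) ≈ 0.012421 m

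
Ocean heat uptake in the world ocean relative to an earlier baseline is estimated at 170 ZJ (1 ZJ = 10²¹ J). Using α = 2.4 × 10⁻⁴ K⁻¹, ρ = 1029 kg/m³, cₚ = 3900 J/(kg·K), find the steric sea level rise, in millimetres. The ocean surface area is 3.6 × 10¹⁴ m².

Per unit area: Q = 170×10²¹ / (3.6×10¹⁴) ≈ 4.722×10⁸ J/m²
Δh = αQ/(ρcₚ) = 2.4×10⁻⁴ × 4.722×10⁸ / (1029 × 3900) ≈ 0.02824 m

Δh ≈ 28 mm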